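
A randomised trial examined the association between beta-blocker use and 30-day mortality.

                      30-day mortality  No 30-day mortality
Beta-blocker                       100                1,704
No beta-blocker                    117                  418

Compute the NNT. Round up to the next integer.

7

Risk in treated group = 100/1804 = 0.05543; risk in control = 117/535 = 0.21869.
Absolute risk reduction = 0.21869 − 0.05543 = 0.16326
NNT = 1 / ARR = 1 / 0.16326 = 6.125 → round up → 7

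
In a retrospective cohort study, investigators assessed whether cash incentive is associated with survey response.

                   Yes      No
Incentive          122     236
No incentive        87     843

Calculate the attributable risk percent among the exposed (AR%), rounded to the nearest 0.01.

Cells: a = 122, b = 236, c = 87, d = 843.
Risk in exposed = 122/358 = 0.34078; risk in unexposed = 87/930 = 0.09355.
RR = 0.34078/0.09355 = 3.64284
AR% = (RR − 1)/RR × 100 = (3.64284 − 1)/3.64284 × 100 = 72.5489%

72.55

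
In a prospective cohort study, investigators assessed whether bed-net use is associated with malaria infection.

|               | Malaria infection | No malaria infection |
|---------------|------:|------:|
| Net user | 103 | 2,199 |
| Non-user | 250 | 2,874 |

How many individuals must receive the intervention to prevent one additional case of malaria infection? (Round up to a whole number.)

29

Risk in treated group = 103/2302 = 0.04474; risk in control = 250/3124 = 0.08003.
Absolute risk reduction = 0.08003 − 0.04474 = 0.03528
NNT = 1 / ARR = 1 / 0.03528 = 28.343 → round up → 29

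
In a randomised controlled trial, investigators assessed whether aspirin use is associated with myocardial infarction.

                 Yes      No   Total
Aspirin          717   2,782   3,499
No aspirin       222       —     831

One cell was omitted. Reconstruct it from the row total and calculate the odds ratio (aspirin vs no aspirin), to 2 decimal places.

0.71

The missing cell is in the unexposed row: 831 − 222 = 609.
So a = 717, b = 2782, c = 222, d = 609.
OR = (a·d)/(b·c) = (717 × 609) / (2782 × 222) = 436653 / 617604 = 0.70701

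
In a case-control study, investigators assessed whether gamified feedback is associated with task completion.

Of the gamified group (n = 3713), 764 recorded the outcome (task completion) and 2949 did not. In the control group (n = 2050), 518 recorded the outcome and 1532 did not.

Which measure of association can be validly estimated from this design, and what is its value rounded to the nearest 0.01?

From the description: a = 764, b = 2949, c = 518, d = 1532.
This is a case-control study: participants were sampled on outcome status, so risks in the source population cannot be estimated directly — relative risk is not valid here. The odds ratio is the appropriate measure.
OR = (a·d)/(b·c) = (764 × 1532) / (2949 × 518) = 1170448 / 1527582 = 0.76621

0.77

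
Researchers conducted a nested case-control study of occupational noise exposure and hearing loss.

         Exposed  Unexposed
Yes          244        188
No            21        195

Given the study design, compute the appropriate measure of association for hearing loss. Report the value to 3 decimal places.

Reading the table with exposure as columns: a = 244 (Exposed, case), b = 21 (Exposed, non-case), c = 188 (Unexposed, case), d = 195.
This is a nested case-control study: participants were sampled on outcome status, so risks in the source population cannot be estimated directly — relative risk is not valid here. The odds ratio is the appropriate measure.
OR = (a·d)/(b·c) = (244 × 195) / (21 × 188) = 47580 / 3948 = 12.05167

12.052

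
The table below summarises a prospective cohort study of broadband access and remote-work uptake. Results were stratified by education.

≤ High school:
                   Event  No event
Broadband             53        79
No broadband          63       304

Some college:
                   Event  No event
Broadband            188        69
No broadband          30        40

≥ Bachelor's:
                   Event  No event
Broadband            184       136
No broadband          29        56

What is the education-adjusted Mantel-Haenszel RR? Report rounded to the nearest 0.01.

RR_MH = Σ(aᵢ·n₀ᵢ/nᵢ) / Σ(cᵢ·n₁ᵢ/nᵢ), with n₁ᵢ = aᵢ+bᵢ (exposed), n₀ᵢ = cᵢ+dᵢ (unexposed), nᵢ = n₁ᵢ+n₀ᵢ.
Stratum 1 (≤ High school): n₁ = 132, n₀ = 367, n = 499; a·n₀/n = 53·367/499 = 38.9800; c·n₁/n = 63·132/499 = 16.6653
Stratum 2 (Some college): n₁ = 257, n₀ = 70, n = 327; a·n₀/n = 188·70/327 = 40.2446; c·n₁/n = 30·257/327 = 23.5780
Stratum 3 (≥ Bachelor's): n₁ = 320, n₀ = 85, n = 405; a·n₀/n = 184·85/405 = 38.6173; c·n₁/n = 29·320/405 = 22.9136
RR_MH = (38.9800 + 40.2446 + 38.6173) / (16.6653 + 23.5780 + 22.9136) = 117.8419 / 63.1569 = 1.86586

1.87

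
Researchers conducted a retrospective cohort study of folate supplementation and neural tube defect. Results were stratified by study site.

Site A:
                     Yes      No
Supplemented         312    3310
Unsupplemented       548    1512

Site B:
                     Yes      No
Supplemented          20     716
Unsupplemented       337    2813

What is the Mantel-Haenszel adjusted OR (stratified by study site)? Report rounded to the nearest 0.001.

OR_MH = Σ(aᵢdᵢ/nᵢ) / Σ(bᵢcᵢ/nᵢ), where nᵢ is the stratum total.
Stratum 1 (Site A): n = 5682; a·d/n = 312·1512/5682 = 83.0243; b·c/n = 3310·548/5682 = 319.2327
Stratum 2 (Site B): n = 3886; a·d/n = 20·2813/3886 = 14.4776; b·c/n = 716·337/3886 = 62.0926
OR_MH = (83.0243 + 14.4776) / (319.2327 + 62.0926) = 97.5019 / 381.3253 = 0.25569

0.256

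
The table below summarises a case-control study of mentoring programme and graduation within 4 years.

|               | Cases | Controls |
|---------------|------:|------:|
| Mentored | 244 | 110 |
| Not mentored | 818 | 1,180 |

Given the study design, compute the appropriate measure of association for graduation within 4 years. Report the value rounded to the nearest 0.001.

3.200

Cells: a = 244, b = 110, c = 818, d = 1180.
This is a case-control study: participants were sampled on outcome status, so risks in the source population cannot be estimated directly — relative risk is not valid here. The odds ratio is the appropriate measure.
OR = (a·d)/(b·c) = (244 × 1180) / (110 × 818) = 287920 / 89980 = 3.19982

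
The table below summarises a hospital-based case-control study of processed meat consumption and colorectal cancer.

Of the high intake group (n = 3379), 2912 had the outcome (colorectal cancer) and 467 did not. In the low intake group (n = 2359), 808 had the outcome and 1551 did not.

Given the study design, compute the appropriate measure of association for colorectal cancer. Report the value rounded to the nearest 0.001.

11.969

From the description: a = 2912, b = 467, c = 808, d = 1551.
This is a hospital-based case-control study: participants were sampled on outcome status, so risks in the source population cannot be estimated directly — relative risk is not valid here. The odds ratio is the appropriate measure.
OR = (a·d)/(b·c) = (2912 × 1551) / (467 × 808) = 4516512 / 377336 = 11.96947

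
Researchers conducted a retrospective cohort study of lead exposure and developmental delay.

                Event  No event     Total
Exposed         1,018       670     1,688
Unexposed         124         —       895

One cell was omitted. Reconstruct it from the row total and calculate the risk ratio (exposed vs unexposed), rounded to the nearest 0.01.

The missing cell is in the unexposed row: 895 − 124 = 771.
So a = 1018, b = 670, c = 124, d = 771.
RR = [a/(a+b)] / [c/(c+d)] = (1018/1688) / (124/895) = 0.60308/0.13855 = 4.35288

4.35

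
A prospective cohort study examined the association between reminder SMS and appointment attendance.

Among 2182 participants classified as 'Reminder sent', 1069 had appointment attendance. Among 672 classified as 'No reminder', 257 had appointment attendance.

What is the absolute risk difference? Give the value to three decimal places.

From the description: a = 1069, b = 1113, c = 257, d = 415.
Risk in exposed = 1069/2182 = 0.489918; risk in unexposed = 257/672 = 0.382440.
Risk difference = 0.489918 − 0.382440 = 0.107477

0.107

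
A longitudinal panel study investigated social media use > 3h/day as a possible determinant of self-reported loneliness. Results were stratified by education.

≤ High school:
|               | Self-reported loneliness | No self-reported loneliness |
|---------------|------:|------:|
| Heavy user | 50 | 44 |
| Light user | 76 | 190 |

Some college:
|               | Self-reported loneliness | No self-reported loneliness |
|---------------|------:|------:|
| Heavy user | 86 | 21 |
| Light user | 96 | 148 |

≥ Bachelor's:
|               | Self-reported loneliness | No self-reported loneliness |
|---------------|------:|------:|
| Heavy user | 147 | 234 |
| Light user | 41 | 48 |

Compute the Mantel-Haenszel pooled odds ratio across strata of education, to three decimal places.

OR_MH = Σ(aᵢdᵢ/nᵢ) / Σ(bᵢcᵢ/nᵢ), where nᵢ is the stratum total.
Stratum 1 (≤ High school): n = 360; a·d/n = 50·190/360 = 26.3889; b·c/n = 44·76/360 = 9.2889
Stratum 2 (Some college): n = 351; a·d/n = 86·148/351 = 36.2621; b·c/n = 21·96/351 = 5.7436
Stratum 3 (≥ Bachelor's): n = 470; a·d/n = 147·48/470 = 15.0128; b·c/n = 234·41/470 = 20.4128
OR_MH = (26.3889 + 36.2621 + 15.0128) / (9.2889 + 5.7436 + 20.4128) = 77.6638 / 35.4452 = 2.19109

2.191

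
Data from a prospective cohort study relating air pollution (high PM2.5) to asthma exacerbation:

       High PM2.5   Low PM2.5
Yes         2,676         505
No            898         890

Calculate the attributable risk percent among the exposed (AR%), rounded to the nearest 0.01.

Reading the table with exposure as columns: a = 2676 (High PM2.5, case), b = 898 (High PM2.5, non-case), c = 505 (Low PM2.5, case), d = 890.
Risk in exposed = 2676/3574 = 0.74874; risk in unexposed = 505/1395 = 0.36201.
RR = 0.74874/0.36201 = 2.06830
AR% = (RR − 1)/RR × 100 = (2.06830 − 1)/2.06830 × 100 = 51.6512%

51.65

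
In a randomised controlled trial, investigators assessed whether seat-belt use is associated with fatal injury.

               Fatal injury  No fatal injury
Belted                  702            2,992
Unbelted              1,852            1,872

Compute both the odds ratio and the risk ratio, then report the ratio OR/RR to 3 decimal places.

Cells: a = 702, b = 2992, c = 1852, d = 1872.
OR = (702·1872)/(2992·1852) = 1314144/5541184 = 0.23716
Risk in exposed = 702/3694 = 0.19004; risk in unexposed = 1852/3724 = 0.49731; RR = 0.38213
OR/RR = 0.23716 / 0.38213 = 0.62063
The outcome is not rare, so the OR lies further from 1 than the RR.

0.621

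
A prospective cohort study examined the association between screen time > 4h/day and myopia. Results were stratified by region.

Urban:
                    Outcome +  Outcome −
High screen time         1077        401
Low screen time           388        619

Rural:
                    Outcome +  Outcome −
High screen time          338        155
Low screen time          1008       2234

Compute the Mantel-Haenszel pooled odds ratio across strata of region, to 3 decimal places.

OR_MH = Σ(aᵢdᵢ/nᵢ) / Σ(bᵢcᵢ/nᵢ), where nᵢ is the stratum total.
Stratum 1 (Urban): n = 2485; a·d/n = 1077·619/2485 = 268.2748; b·c/n = 401·388/2485 = 62.6109
Stratum 2 (Rural): n = 3735; a·d/n = 338·2234/3735 = 202.1665; b·c/n = 155·1008/3735 = 41.8313
OR_MH = (268.2748 + 202.1665) / (62.6109 + 41.8313) = 470.4414 / 104.4422 = 4.50432

4.504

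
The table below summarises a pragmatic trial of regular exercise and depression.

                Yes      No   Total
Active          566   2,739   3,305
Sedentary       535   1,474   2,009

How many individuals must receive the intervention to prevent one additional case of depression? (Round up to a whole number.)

11

Risk in treated group = 566/3305 = 0.17126; risk in control = 535/2009 = 0.26630.
Absolute risk reduction = 0.26630 − 0.17126 = 0.09505
NNT = 1 / ARR = 1 / 0.09505 = 10.521 → round up → 11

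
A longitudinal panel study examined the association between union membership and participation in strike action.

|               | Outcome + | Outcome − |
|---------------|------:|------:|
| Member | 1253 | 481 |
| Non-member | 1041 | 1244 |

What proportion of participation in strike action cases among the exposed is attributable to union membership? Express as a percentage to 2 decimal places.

36.95

Cells: a = 1253, b = 481, c = 1041, d = 1244.
Risk in exposed = 1253/1734 = 0.72261; risk in unexposed = 1041/2285 = 0.45558.
RR = 0.72261/0.45558 = 1.58613
AR% = (RR − 1)/RR × 100 = (1.58613 − 1)/1.58613 × 100 = 36.9533%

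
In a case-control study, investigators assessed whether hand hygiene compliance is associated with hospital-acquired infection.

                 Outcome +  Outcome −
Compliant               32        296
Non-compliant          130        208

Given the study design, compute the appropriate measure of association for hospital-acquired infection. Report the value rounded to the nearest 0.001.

Cells: a = 32, b = 296, c = 130, d = 208.
This is a case-control study: participants were sampled on outcome status, so risks in the source population cannot be estimated directly — relative risk is not valid here. The odds ratio is the appropriate measure.
OR = (a·d)/(b·c) = (32 × 208) / (296 × 130) = 6656 / 38480 = 0.17297

0.173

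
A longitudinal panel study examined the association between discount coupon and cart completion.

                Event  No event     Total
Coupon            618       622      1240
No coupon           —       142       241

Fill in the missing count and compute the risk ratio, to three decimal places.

The missing cell is in the unexposed row: 241 − 142 = 99.
So a = 618, b = 622, c = 99, d = 142.
RR = [a/(a+b)] / [c/(c+d)] = (618/1240) / (99/241) = 0.49839/0.41079 = 1.21325

1.213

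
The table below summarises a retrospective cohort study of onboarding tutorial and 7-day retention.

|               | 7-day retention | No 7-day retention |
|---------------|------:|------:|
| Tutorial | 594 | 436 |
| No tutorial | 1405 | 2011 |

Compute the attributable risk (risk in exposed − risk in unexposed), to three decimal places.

Cells: a = 594, b = 436, c = 1405, d = 2011.
Risk in exposed = 594/1030 = 0.576699; risk in unexposed = 1405/3416 = 0.411300.
Risk difference = 0.576699 − 0.411300 = 0.165399

0.165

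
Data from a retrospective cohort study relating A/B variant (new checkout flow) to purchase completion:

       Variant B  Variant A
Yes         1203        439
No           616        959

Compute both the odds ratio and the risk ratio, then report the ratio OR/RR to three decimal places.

2.026

Reading the table with exposure as columns: a = 1203 (Variant B, case), b = 616 (Variant B, non-case), c = 439 (Variant A, case), d = 959.
OR = (1203·959)/(616·439) = 1153677/270424 = 4.26618
Risk in exposed = 1203/1819 = 0.66135; risk in unexposed = 439/1398 = 0.31402; RR = 2.10608
OR/RR = 4.26618 / 2.10608 = 2.02565
The outcome is not rare, so the OR lies further from 1 than the RR.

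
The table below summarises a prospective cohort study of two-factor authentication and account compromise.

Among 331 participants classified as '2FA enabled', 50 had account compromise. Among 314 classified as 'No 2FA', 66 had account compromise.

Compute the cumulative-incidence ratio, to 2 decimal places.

From the description: a = 50, b = 281, c = 66, d = 248.
Risk in exposed = 50/331 = 0.15106; risk in unexposed = 66/314 = 0.21019.
RR = 0.15106 / 0.21019 = 0.71867
The risk is 28% lower among the exposed than among the unexposed.

0.72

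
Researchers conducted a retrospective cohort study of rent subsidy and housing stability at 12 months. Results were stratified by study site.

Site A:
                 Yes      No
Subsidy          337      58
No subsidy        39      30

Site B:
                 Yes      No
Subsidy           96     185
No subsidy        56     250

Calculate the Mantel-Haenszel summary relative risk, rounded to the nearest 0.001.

1.669

RR_MH = Σ(aᵢ·n₀ᵢ/nᵢ) / Σ(cᵢ·n₁ᵢ/nᵢ), with n₁ᵢ = aᵢ+bᵢ (exposed), n₀ᵢ = cᵢ+dᵢ (unexposed), nᵢ = n₁ᵢ+n₀ᵢ.
Stratum 1 (Site A): n₁ = 395, n₀ = 69, n = 464; a·n₀/n = 337·69/464 = 50.1142; c·n₁/n = 39·395/464 = 33.2004
Stratum 2 (Site B): n₁ = 281, n₀ = 306, n = 587; a·n₀/n = 96·306/587 = 50.0443; c·n₁/n = 56·281/587 = 26.8075
RR_MH = (50.1142 + 50.0443) / (33.2004 + 26.8075) = 100.1585 / 60.0079 = 1.66909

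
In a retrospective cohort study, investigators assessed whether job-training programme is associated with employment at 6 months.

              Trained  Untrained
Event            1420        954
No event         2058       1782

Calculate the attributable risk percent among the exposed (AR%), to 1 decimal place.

Reading the table with exposure as columns: a = 1420 (Trained, case), b = 2058 (Trained, non-case), c = 954 (Untrained, case), d = 1782.
Risk in exposed = 1420/3478 = 0.40828; risk in unexposed = 954/2736 = 0.34868.
RR = 0.40828/0.34868 = 1.17092
AR% = (RR − 1)/RR × 100 = (1.17092 − 1)/1.17092 × 100 = 14.5969%

14.6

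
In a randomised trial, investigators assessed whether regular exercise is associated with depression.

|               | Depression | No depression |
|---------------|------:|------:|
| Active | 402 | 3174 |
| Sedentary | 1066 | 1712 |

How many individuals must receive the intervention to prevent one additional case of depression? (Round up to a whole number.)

Risk in treated group = 402/3576 = 0.11242; risk in control = 1066/2778 = 0.38373.
Absolute risk reduction = 0.38373 − 0.11242 = 0.27131
NNT = 1 / ARR = 1 / 0.27131 = 3.686 → round up → 4

4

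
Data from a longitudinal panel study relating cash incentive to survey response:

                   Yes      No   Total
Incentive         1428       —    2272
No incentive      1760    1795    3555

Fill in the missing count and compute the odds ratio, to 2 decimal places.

1.73

The missing cell is in the exposed row: 2272 − 1428 = 844.
So a = 1428, b = 844, c = 1760, d = 1795.
OR = (a·d)/(b·c) = (1428 × 1795) / (844 × 1760) = 2563260 / 1485440 = 1.72559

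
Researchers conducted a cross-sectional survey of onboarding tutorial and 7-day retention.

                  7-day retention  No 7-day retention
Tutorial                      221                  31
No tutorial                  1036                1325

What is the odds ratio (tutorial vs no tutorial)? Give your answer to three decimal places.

Cells: a = 221, b = 31, c = 1036, d = 1325.
OR = (a·d)/(b·c) = (221 × 1325) / (31 × 1036) = 292825 / 32116 = 9.11773
The odds of 7-day retention are about 9.12 times as high in the tutorial group.

9.118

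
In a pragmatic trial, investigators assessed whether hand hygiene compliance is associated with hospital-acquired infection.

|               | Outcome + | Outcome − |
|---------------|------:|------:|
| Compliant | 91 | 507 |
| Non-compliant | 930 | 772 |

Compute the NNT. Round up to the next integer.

Risk in treated group = 91/598 = 0.15217; risk in control = 930/1702 = 0.54642.
Absolute risk reduction = 0.54642 − 0.15217 = 0.39424
NNT = 1 / ARR = 1 / 0.39424 = 2.537 → round up → 3

3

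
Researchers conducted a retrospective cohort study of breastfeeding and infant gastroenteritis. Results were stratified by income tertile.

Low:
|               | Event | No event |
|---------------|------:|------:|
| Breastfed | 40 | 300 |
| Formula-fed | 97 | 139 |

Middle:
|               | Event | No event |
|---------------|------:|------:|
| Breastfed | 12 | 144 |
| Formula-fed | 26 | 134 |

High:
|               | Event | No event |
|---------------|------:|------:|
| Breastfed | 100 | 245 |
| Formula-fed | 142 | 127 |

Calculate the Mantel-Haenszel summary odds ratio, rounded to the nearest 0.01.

0.30

OR_MH = Σ(aᵢdᵢ/nᵢ) / Σ(bᵢcᵢ/nᵢ), where nᵢ is the stratum total.
Stratum 1 (Low): n = 576; a·d/n = 40·139/576 = 9.6528; b·c/n = 300·97/576 = 50.5208
Stratum 2 (Middle): n = 316; a·d/n = 12·134/316 = 5.0886; b·c/n = 144·26/316 = 11.8481
Stratum 3 (High): n = 614; a·d/n = 100·127/614 = 20.6840; b·c/n = 245·142/614 = 56.6612
OR_MH = (9.6528 + 5.0886 + 20.6840) / (50.5208 + 11.8481 + 56.6612) = 35.4254 / 119.0302 = 0.29762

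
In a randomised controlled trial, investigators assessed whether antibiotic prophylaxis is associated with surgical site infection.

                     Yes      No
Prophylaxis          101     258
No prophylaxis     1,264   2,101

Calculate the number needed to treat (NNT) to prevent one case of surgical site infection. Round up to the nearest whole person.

Risk in treated group = 101/359 = 0.28134; risk in control = 1264/3365 = 0.37563.
Absolute risk reduction = 0.37563 − 0.28134 = 0.09429
NNT = 1 / ARR = 1 / 0.09429 = 10.605 → round up → 11

11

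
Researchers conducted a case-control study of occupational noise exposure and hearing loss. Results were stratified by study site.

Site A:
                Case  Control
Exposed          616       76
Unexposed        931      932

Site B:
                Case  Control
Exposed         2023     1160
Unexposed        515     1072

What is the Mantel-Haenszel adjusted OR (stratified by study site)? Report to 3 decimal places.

OR_MH = Σ(aᵢdᵢ/nᵢ) / Σ(bᵢcᵢ/nᵢ), where nᵢ is the stratum total.
Stratum 1 (Site A): n = 2555; a·d/n = 616·932/2555 = 224.7014; b·c/n = 76·931/2555 = 27.6932
Stratum 2 (Site B): n = 4770; a·d/n = 2023·1072/4770 = 454.6449; b·c/n = 1160·515/4770 = 125.2411
OR_MH = (224.7014 + 454.6449) / (27.6932 + 125.2411) = 679.3462 / 152.9342 = 4.44208

4.442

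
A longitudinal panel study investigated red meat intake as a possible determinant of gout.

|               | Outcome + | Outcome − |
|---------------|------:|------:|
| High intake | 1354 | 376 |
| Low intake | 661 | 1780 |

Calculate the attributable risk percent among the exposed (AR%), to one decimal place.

Cells: a = 1354, b = 376, c = 661, d = 1780.
Risk in exposed = 1354/1730 = 0.78266; risk in unexposed = 661/2441 = 0.27079.
RR = 0.78266/0.27079 = 2.89027
AR% = (RR − 1)/RR × 100 = (2.89027 − 1)/2.89027 × 100 = 65.4012%

65.4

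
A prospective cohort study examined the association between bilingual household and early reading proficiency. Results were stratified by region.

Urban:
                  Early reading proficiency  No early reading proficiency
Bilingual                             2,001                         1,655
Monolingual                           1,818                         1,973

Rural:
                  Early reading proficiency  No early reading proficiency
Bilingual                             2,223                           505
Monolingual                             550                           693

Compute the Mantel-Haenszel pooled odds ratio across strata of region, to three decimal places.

1.937

OR_MH = Σ(aᵢdᵢ/nᵢ) / Σ(bᵢcᵢ/nᵢ), where nᵢ is the stratum total.
Stratum 1 (Urban): n = 7447; a·d/n = 2001·1973/7447 = 530.1427; b·c/n = 1655·1818/7447 = 404.0271
Stratum 2 (Rural): n = 3971; a·d/n = 2223·693/3971 = 387.9474; b·c/n = 505·550/3971 = 69.9446
OR_MH = (530.1427 + 387.9474) / (404.0271 + 69.9446) = 918.0901 / 473.9717 = 1.93701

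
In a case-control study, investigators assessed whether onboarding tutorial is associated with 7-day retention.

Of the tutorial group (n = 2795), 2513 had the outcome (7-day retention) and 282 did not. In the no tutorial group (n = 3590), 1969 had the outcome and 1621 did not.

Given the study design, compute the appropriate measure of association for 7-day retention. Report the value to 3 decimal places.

From the description: a = 2513, b = 282, c = 1969, d = 1621.
This is a case-control study: participants were sampled on outcome status, so risks in the source population cannot be estimated directly — relative risk is not valid here. The odds ratio is the appropriate measure.
OR = (a·d)/(b·c) = (2513 × 1621) / (282 × 1969) = 4073573 / 555258 = 7.33636

7.336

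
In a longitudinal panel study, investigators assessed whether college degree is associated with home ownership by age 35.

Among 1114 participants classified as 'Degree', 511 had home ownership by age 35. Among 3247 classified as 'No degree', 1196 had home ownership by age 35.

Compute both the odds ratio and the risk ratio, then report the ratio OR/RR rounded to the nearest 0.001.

From the description: a = 511, b = 603, c = 1196, d = 2051.
OR = (511·2051)/(603·1196) = 1048061/721188 = 1.45324
Risk in exposed = 511/1114 = 0.45871; risk in unexposed = 1196/3247 = 0.36834; RR = 1.24534
OR/RR = 1.45324 / 1.24534 = 1.16695
The outcome is not rare, so the OR lies further from 1 than the RR.

1.167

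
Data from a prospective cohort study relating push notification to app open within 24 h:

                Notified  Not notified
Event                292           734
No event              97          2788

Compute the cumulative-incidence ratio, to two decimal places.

3.60

Reading the table with exposure as columns: a = 292 (Notified, case), b = 97 (Notified, non-case), c = 734 (Not notified, case), d = 2788.
Risk in exposed = 292/389 = 0.75064; risk in unexposed = 734/3522 = 0.20840.
RR = 0.75064 / 0.20840 = 3.60186
The risk among the exposed is 3.60 times that among the unexposed.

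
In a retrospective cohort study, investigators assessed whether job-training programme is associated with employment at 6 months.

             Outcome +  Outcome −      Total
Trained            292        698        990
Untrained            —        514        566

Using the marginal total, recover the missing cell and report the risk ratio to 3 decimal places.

The missing cell is in the unexposed row: 566 − 514 = 52.
So a = 292, b = 698, c = 52, d = 514.
RR = [a/(a+b)] / [c/(c+d)] = (292/990) / (52/566) = 0.29495/0.09187 = 3.21041

3.210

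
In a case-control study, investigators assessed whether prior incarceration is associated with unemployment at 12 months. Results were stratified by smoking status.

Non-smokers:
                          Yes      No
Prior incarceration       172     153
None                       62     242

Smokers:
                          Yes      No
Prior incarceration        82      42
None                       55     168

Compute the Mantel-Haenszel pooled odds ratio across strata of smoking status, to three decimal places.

4.870

OR_MH = Σ(aᵢdᵢ/nᵢ) / Σ(bᵢcᵢ/nᵢ), where nᵢ is the stratum total.
Stratum 1 (Non-smokers): n = 629; a·d/n = 172·242/629 = 66.1749; b·c/n = 153·62/629 = 15.0811
Stratum 2 (Smokers): n = 347; a·d/n = 82·168/347 = 39.7003; b·c/n = 42·55/347 = 6.6571
OR_MH = (66.1749 + 39.7003) / (15.0811 + 6.6571) = 105.8752 / 21.7381 = 4.87048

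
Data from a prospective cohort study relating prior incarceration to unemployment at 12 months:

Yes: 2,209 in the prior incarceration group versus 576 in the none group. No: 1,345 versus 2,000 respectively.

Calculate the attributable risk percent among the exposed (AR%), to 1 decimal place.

64.0

From the description: a = 2209, b = 1345, c = 576, d = 2000.
Risk in exposed = 2209/3554 = 0.62155; risk in unexposed = 576/2576 = 0.22360.
RR = 0.62155/0.22360 = 2.77972
AR% = (RR − 1)/RR × 100 = (2.77972 − 1)/2.77972 × 100 = 64.0252%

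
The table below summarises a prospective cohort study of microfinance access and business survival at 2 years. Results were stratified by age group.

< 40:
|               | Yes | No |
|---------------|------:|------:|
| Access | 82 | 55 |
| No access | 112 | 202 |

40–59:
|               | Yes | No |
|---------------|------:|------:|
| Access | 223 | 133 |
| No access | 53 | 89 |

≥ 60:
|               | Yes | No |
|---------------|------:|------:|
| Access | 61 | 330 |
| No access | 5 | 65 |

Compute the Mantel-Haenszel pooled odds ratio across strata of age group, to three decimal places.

OR_MH = Σ(aᵢdᵢ/nᵢ) / Σ(bᵢcᵢ/nᵢ), where nᵢ is the stratum total.
Stratum 1 (< 40): n = 451; a·d/n = 82·202/451 = 36.7273; b·c/n = 55·112/451 = 13.6585
Stratum 2 (40–59): n = 498; a·d/n = 223·89/498 = 39.8534; b·c/n = 133·53/498 = 14.1546
Stratum 3 (≥ 60): n = 461; a·d/n = 61·65/461 = 8.6009; b·c/n = 330·5/461 = 3.5792
OR_MH = (36.7273 + 39.8534 + 8.6009) / (13.6585 + 14.1546 + 3.5792) = 85.1816 / 31.3923 = 2.71345

2.713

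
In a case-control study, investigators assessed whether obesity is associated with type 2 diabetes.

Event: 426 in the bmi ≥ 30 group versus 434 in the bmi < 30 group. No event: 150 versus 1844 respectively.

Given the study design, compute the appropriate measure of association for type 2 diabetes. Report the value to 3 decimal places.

From the description: a = 426, b = 150, c = 434, d = 1844.
This is a case-control study: participants were sampled on outcome status, so risks in the source population cannot be estimated directly — relative risk is not valid here. The odds ratio is the appropriate measure.
OR = (a·d)/(b·c) = (426 × 1844) / (150 × 434) = 785544 / 65100 = 12.06673

12.067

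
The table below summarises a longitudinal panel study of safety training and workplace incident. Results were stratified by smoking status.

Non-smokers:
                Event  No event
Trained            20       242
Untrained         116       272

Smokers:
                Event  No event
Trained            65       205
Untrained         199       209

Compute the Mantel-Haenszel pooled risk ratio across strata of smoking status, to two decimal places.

RR_MH = Σ(aᵢ·n₀ᵢ/nᵢ) / Σ(cᵢ·n₁ᵢ/nᵢ), with n₁ᵢ = aᵢ+bᵢ (exposed), n₀ᵢ = cᵢ+dᵢ (unexposed), nᵢ = n₁ᵢ+n₀ᵢ.
Stratum 1 (Non-smokers): n₁ = 262, n₀ = 388, n = 650; a·n₀/n = 20·388/650 = 11.9385; c·n₁/n = 116·262/650 = 46.7569
Stratum 2 (Smokers): n₁ = 270, n₀ = 408, n = 678; a·n₀/n = 65·408/678 = 39.1150; c·n₁/n = 199·270/678 = 79.2478
RR_MH = (11.9385 + 39.1150) / (46.7569 + 79.2478) = 51.0535 / 126.0047 = 0.40517

0.41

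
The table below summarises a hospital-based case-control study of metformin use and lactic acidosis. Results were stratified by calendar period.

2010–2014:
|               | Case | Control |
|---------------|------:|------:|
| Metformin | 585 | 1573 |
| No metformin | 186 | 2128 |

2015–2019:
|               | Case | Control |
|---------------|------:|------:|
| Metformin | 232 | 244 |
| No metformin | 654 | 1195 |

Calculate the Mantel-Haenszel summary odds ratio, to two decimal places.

OR_MH = Σ(aᵢdᵢ/nᵢ) / Σ(bᵢcᵢ/nᵢ), where nᵢ is the stratum total.
Stratum 1 (2010–2014): n = 4472; a·d/n = 585·2128/4472 = 278.3721; b·c/n = 1573·186/4472 = 65.4244
Stratum 2 (2015–2019): n = 2325; a·d/n = 232·1195/2325 = 119.2430; b·c/n = 244·654/2325 = 68.6348
OR_MH = (278.3721 + 119.2430) / (65.4244 + 68.6348) = 397.6151 / 134.0593 = 2.96597

2.97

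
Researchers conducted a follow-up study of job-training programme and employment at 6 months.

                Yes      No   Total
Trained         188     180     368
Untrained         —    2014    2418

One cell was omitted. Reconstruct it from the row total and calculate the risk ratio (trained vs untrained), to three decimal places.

3.058

The missing cell is in the unexposed row: 2418 − 2014 = 404.
So a = 188, b = 180, c = 404, d = 2014.
RR = [a/(a+b)] / [c/(c+d)] = (188/368) / (404/2418) = 0.51087/0.16708 = 3.05763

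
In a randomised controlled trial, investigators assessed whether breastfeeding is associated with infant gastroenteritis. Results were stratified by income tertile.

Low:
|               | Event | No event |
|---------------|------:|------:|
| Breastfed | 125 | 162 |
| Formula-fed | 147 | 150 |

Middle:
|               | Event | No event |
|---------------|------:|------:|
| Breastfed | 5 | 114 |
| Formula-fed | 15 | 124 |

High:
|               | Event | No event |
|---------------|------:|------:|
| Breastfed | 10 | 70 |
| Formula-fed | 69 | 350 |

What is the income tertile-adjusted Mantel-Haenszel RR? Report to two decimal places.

RR_MH = Σ(aᵢ·n₀ᵢ/nᵢ) / Σ(cᵢ·n₁ᵢ/nᵢ), with n₁ᵢ = aᵢ+bᵢ (exposed), n₀ᵢ = cᵢ+dᵢ (unexposed), nᵢ = n₁ᵢ+n₀ᵢ.
Stratum 1 (Low): n₁ = 287, n₀ = 297, n = 584; a·n₀/n = 125·297/584 = 63.5702; c·n₁/n = 147·287/584 = 72.2414
Stratum 2 (Middle): n₁ = 119, n₀ = 139, n = 258; a·n₀/n = 5·139/258 = 2.6938; c·n₁/n = 15·119/258 = 6.9186
Stratum 3 (High): n₁ = 80, n₀ = 419, n = 499; a·n₀/n = 10·419/499 = 8.3968; c·n₁/n = 69·80/499 = 11.0621
RR_MH = (63.5702 + 2.6938 + 8.3968) / (72.2414 + 6.9186 + 11.0621) = 74.6608 / 90.2222 = 0.82752

0.83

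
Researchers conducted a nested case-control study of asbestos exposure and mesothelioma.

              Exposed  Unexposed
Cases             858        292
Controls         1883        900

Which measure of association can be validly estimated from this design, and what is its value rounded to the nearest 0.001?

Reading the table with exposure as columns: a = 858 (Exposed, case), b = 1883 (Exposed, non-case), c = 292 (Unexposed, case), d = 900.
This is a nested case-control study: participants were sampled on outcome status, so risks in the source population cannot be estimated directly — relative risk is not valid here. The odds ratio is the appropriate measure.
OR = (a·d)/(b·c) = (858 × 900) / (1883 × 292) = 772200 / 549836 = 1.40442

1.404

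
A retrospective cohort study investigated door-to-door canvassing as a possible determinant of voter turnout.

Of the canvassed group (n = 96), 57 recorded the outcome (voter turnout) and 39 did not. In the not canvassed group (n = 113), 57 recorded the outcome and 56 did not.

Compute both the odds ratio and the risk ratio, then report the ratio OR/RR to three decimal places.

From the description: a = 57, b = 39, c = 57, d = 56.
OR = (57·56)/(39·57) = 3192/2223 = 1.43590
Risk in exposed = 57/96 = 0.59375; risk in unexposed = 57/113 = 0.50442; RR = 1.17708
OR/RR = 1.43590 / 1.17708 = 1.21988
The outcome is not rare, so the OR lies further from 1 than the RR.

1.220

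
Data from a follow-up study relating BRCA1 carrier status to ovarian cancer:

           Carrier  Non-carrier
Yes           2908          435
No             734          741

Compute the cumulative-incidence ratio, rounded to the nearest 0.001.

2.159

Reading the table with exposure as columns: a = 2908 (Carrier, case), b = 734 (Carrier, non-case), c = 435 (Non-carrier, case), d = 741.
Risk in exposed = 2908/3642 = 0.79846; risk in unexposed = 435/1176 = 0.36990.
RR = 0.79846 / 0.36990 = 2.15860
The risk among the exposed is 2.16 times that among the unexposed.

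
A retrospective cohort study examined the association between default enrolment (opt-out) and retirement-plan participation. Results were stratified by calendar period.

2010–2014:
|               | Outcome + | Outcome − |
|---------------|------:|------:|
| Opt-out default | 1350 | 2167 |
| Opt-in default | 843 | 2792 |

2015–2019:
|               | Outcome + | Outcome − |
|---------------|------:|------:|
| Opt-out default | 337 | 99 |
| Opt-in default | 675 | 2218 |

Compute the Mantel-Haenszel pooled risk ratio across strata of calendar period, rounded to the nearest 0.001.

1.947

RR_MH = Σ(aᵢ·n₀ᵢ/nᵢ) / Σ(cᵢ·n₁ᵢ/nᵢ), with n₁ᵢ = aᵢ+bᵢ (exposed), n₀ᵢ = cᵢ+dᵢ (unexposed), nᵢ = n₁ᵢ+n₀ᵢ.
Stratum 1 (2010–2014): n₁ = 3517, n₀ = 3635, n = 7152; a·n₀/n = 1350·3635/7152 = 686.1367; c·n₁/n = 843·3517/7152 = 414.5457
Stratum 2 (2015–2019): n₁ = 436, n₀ = 2893, n = 3329; a·n₀/n = 337·2893/3329 = 292.8630; c·n₁/n = 675·436/3329 = 88.4049
RR_MH = (686.1367 + 292.8630) / (414.5457 + 88.4049) = 978.9998 / 502.9506 = 1.94651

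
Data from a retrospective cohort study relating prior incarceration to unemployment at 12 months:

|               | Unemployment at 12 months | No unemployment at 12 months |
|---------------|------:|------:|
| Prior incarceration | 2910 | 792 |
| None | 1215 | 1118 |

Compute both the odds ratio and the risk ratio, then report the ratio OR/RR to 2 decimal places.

2.24

Cells: a = 2910, b = 792, c = 1215, d = 1118.
OR = (2910·1118)/(792·1215) = 3253380/962280 = 3.38091
Risk in exposed = 2910/3702 = 0.78606; risk in unexposed = 1215/2333 = 0.52079; RR = 1.50937
OR/RR = 3.38091 / 1.50937 = 2.23995
The outcome is not rare, so the OR lies further from 1 than the RR.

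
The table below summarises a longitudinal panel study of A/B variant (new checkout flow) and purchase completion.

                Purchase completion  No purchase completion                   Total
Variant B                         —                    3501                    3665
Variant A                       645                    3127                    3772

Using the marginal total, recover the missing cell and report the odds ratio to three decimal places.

0.227

The missing cell is in the exposed row: 3665 − 3501 = 164.
So a = 164, b = 3501, c = 645, d = 3127.
OR = (a·d)/(b·c) = (164 × 3127) / (3501 × 645) = 512828 / 2258145 = 0.22710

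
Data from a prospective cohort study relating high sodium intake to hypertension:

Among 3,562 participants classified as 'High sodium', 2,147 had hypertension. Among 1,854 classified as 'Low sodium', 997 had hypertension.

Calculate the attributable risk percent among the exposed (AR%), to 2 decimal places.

From the description: a = 2147, b = 1415, c = 997, d = 857.
Risk in exposed = 2147/3562 = 0.60275; risk in unexposed = 997/1854 = 0.53776.
RR = 0.60275/0.53776 = 1.12086
AR% = (RR − 1)/RR × 100 = (1.12086 − 1)/1.12086 × 100 = 10.7831%

10.78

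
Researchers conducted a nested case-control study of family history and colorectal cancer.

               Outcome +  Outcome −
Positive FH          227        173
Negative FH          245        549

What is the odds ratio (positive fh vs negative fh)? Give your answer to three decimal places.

2.940

Cells: a = 227, b = 173, c = 245, d = 549.
OR = (a·d)/(b·c) = (227 × 549) / (173 × 245) = 124623 / 42385 = 2.94026
The odds of colorectal cancer are about 2.94 times as high in the positive fh group.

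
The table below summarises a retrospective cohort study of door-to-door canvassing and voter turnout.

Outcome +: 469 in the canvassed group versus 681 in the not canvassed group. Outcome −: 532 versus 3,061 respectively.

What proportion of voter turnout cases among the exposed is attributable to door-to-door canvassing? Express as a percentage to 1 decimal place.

From the description: a = 469, b = 532, c = 681, d = 3061.
Risk in exposed = 469/1001 = 0.46853; risk in unexposed = 681/3742 = 0.18199.
RR = 0.46853/0.18199 = 2.57452
AR% = (RR − 1)/RR × 100 = (2.57452 − 1)/2.57452 × 100 = 61.1577%

61.2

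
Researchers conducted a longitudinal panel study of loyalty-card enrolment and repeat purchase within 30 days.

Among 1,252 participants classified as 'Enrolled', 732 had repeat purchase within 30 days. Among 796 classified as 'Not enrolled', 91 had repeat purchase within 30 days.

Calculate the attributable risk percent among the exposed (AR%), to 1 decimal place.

From the description: a = 732, b = 520, c = 91, d = 705.
Risk in exposed = 732/1252 = 0.58466; risk in unexposed = 91/796 = 0.11432.
RR = 0.58466/0.11432 = 5.11421
AR% = (RR − 1)/RR × 100 = (5.11421 − 1)/5.11421 × 100 = 80.4466%

80.4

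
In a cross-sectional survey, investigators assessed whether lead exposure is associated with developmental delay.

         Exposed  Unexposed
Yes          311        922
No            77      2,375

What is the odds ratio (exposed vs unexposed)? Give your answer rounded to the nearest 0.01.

Reading the table with exposure as columns: a = 311 (Exposed, case), b = 77 (Exposed, non-case), c = 922 (Unexposed, case), d = 2375.
OR = (a·d)/(b·c) = (311 × 2375) / (77 × 922) = 738625 / 70994 = 10.40405
The odds of developmental delay are about 10.40 times as high in the exposed group.

10.40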